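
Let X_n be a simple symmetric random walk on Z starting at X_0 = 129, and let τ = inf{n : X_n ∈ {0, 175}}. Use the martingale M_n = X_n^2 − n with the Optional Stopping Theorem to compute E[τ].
E[τ] = 5934

M_n = X_n^2 − n is a martingale (since E[X_{n+1}^2 | F_n] = X_n^2 + 1). By OST (τ has finite mean in a bounded region), E[M_τ] = E[M_0] = X_0^2 − 0 = 129^2 = 16641. Also E[M_τ] = E[X_τ^2] − E[τ]. The walk exits at 0 or 175, with P(hit 175 first) = 129/175, so E[X_τ^2] = 175^2 · 129/175 + 0 = 22575. Thus E[τ] = E[X_τ^2] − E[M_τ] = 22575 − 16641 = 5934 = 129(175 − 129) = 5934.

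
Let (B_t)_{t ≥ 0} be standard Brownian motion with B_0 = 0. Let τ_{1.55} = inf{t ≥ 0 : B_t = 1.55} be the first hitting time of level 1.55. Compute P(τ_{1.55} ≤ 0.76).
P(τ_{1.55} ≤ 0.76) = 2(1 − Φ(1.55/√0.76)) = 2(1 − Φ(1.7780)) ≈ 0.0754

By the reflection principle for standard BM, P(τ_b ≤ t) = 2 · P(B_t ≥ b). Since B_t ~ N(0, t), P(B_t ≥ 1.55) = 1 − Φ(1.55/√t) = 1 − Φ(1.55/√0.76) = 1 − Φ(1.7780) ≈ 0.03770. Doubling: P(τ_{1.55} ≤ 0.76) ≈ 2 · 0.03770 = 0.07540 ≈ 0.0754.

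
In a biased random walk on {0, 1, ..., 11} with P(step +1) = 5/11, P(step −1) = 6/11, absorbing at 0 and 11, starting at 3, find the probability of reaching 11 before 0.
P(hit 11 before 0) = (1 − (6/5)^3) / (1 − (6/5)^11) = 35546875/313968931

Let u_k denote P(reach 11 before 0 | start at k). Boundary: u_0 = 0, u_11 = 1. Recurrence: u_k = 5/11·u_{k+1} + 6/11·u_{k-1} for 1 ≤ k ≤ 10. Try u_k = A + B·r^k with r = q/p = (6/11)/(5/11) = 6/5. Substitution satisfies the recurrence; boundary conditions give:
  u_k = (1 − r^k) / (1 − r^N) = (1 − (6/5)^3) / (1 − (6/5)^11) = 35546875/313968931.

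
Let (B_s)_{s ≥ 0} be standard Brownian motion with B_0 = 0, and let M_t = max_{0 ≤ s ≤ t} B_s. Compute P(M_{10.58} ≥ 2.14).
P(M_{10.58} ≥ 2.14) = 2·P(B_{10.58} ≥ 2.14) = 2(1 − Φ(2.14/√10.58)) ≈ 0.5106

By the reflection principle for Brownian motion, P(M_t ≥ a) = 2 · P(B_t ≥ a) for a ≥ 0. Since B_t ~ N(0, t), P(B_t ≥ 2.14) = 1 − Φ(2.14/√t) = 1 − Φ(2.14/√10.58) = 1 − Φ(0.6579). So
  P(M_{10.58} ≥ 2.14) = 2(1 − Φ(0.6579)) ≈ 0.5106.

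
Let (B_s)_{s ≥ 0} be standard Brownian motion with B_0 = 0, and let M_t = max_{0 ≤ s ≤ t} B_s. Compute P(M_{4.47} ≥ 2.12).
P(M_{4.47} ≥ 2.12) = 2·P(B_{4.47} ≥ 2.12) = 2(1 − Φ(2.12/√4.47)) ≈ 0.3160

By the reflection principle for Brownian motion, P(M_t ≥ a) = 2 · P(B_t ≥ a) for a ≥ 0. Since B_t ~ N(0, t), P(B_t ≥ 2.12) = 1 − Φ(2.12/√t) = 1 − Φ(2.12/√4.47) = 1 − Φ(1.0027). So
  P(M_{4.47} ≥ 2.12) = 2(1 − Φ(1.0027)) ≈ 0.3160.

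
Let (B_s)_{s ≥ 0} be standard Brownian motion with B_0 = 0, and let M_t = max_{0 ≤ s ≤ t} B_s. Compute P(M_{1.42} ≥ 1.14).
P(M_{1.42} ≥ 1.14) = 2·P(B_{1.42} ≥ 1.14) = 2(1 − Φ(1.14/√1.42)) ≈ 0.3387

By the reflection principle for Brownian motion, P(M_t ≥ a) = 2 · P(B_t ≥ a) for a ≥ 0. Since B_t ~ N(0, t), P(B_t ≥ 1.14) = 1 − Φ(1.14/√t) = 1 − Φ(1.14/√1.42) = 1 − Φ(0.9567). So
  P(M_{1.42} ≥ 1.14) = 2(1 − Φ(0.9567)) ≈ 0.3387.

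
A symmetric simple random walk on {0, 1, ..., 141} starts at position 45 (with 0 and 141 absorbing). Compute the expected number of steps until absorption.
E[τ | X_0 = 45] = 4320

Let v_k = E[τ | X_0 = k]. Boundary: v_0 = v_141 = 0. Recurrence: v_k = 1 + (v_{k-1} + v_{k+1})/2 for 1 ≤ k ≤ 140. The particular solution to v_k − (v_{k-1} + v_{k+1})/2 = 1 is v_k = −k^2. Adding homogeneous solution A + B k and matching boundaries gives v_k = k (141 − k). Substituting k = 45: v_45 = 45 · 96 = 4320.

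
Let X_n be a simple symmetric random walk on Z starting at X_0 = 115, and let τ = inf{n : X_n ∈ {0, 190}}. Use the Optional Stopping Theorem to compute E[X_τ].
E[X_τ] = 115

X_n is a martingale and τ is a bounded-mean stopping time (indeed τ is finite a.s. with bounded expectation since the walk is in a bounded region). By the OST, E[X_τ] = E[X_0] = 115. Equivalently: E[X_τ] = 190 · P(hit 190 first) + 0 · P(hit 0 first) = 190 · (115/190) = 115.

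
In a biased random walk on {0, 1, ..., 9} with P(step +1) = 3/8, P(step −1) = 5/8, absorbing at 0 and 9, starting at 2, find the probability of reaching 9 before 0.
P(hit 9 before 0) = (1 − (5/3)^2) / (1 − (5/3)^9) = 17496/966721

Let u_k denote P(reach 9 before 0 | start at k). Boundary: u_0 = 0, u_9 = 1. Recurrence: u_k = 3/8·u_{k+1} + 5/8·u_{k-1} for 1 ≤ k ≤ 8. Try u_k = A + B·r^k with r = q/p = (5/8)/(3/8) = 5/3. Substitution satisfies the recurrence; boundary conditions give:
  u_k = (1 − r^k) / (1 − r^N) = (1 − (5/3)^2) / (1 − (5/3)^9) = 17496/966721.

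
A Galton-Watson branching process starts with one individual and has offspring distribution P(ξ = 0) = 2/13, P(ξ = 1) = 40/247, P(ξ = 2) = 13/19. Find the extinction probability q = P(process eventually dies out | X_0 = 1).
q = 38/169

The pgf is f(s) = 2/13 + 40/247·s + 13/19·s². The extinction probability q is the smallest fixed point of f in [0, 1]. Setting s = f(s):
  13/19·s² + (40/247 − 1)·s + 2/13 = 0
  13/19·s² − (2/13 + 13/19)·s + 2/13 = 0
which factors as (s − 1)·(13/19·s − 2/13) = 0, giving roots s = 1 and s = (2/13)/(13/19) = 38/169.
Mean offspring μ = 40/247 + 2·13/19 = 378/247 > 1 (supercritical), so q < 1. The extinction probability is the smaller root: q = (2/13)/(13/19) = 38/169.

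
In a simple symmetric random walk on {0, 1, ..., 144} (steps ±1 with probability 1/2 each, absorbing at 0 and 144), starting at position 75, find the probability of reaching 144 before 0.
P(hit 144 before 0) = 75/144 = 25/48

Let u_k = P(hit 144 before 0 | start at k). Then u_0 = 0, u_144 = 1, and u_k = u_{k-1}/2 + u_{k+1}/2 for 1 ≤ k ≤ 143. This harmonic recurrence is solved by u_k = k/144, giving u_75 = 75/144 = 25/48.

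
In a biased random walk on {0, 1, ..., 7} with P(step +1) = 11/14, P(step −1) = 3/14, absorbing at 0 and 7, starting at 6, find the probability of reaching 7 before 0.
P(hit 7 before 0) = (1 − (3/11)^6) / (1 − (3/11)^7) = 2434894/2435623

Let u_k denote P(reach 7 before 0 | start at k). Boundary: u_0 = 0, u_7 = 1. Recurrence: u_k = 11/14·u_{k+1} + 3/14·u_{k-1} for 1 ≤ k ≤ 6. Try u_k = A + B·r^k with r = q/p = (3/14)/(11/14) = 3/11. Substitution satisfies the recurrence; boundary conditions give:
  u_k = (1 − r^k) / (1 − r^N) = (1 − (3/11)^6) / (1 − (3/11)^7) = 2434894/2435623.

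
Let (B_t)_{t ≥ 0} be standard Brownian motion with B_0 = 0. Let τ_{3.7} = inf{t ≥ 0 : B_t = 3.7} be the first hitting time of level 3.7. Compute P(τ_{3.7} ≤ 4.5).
P(τ_{3.7} ≤ 4.5) = 2(1 − Φ(3.7/√4.5)) = 2(1 − Φ(1.7442)) ≈ 0.0811

By the reflection principle for standard BM, P(τ_b ≤ t) = 2 · P(B_t ≥ b). Since B_t ~ N(0, t), P(B_t ≥ 3.7) = 1 − Φ(3.7/√t) = 1 − Φ(3.7/√4.5) = 1 − Φ(1.7442) ≈ 0.04056. Doubling: P(τ_{3.7} ≤ 4.5) ≈ 2 · 0.04056 = 0.08112 ≈ 0.0811.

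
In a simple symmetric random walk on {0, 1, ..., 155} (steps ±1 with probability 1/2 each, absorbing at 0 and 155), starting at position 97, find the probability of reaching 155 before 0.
P(hit 155 before 0) = 97/155

Let u_k = P(hit 155 before 0 | start at k). Then u_0 = 0, u_155 = 1, and u_k = u_{k-1}/2 + u_{k+1}/2 for 1 ≤ k ≤ 154. This harmonic recurrence is solved by u_k = k/155, giving u_97 = 97/155.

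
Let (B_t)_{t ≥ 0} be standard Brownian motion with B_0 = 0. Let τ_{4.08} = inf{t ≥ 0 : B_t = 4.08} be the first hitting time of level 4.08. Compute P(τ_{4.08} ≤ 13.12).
P(τ_{4.08} ≤ 13.12) = 2(1 − Φ(4.08/√13.12)) = 2(1 − Φ(1.1264)) ≈ 0.2600

By the reflection principle for standard BM, P(τ_b ≤ t) = 2 · P(B_t ≥ b). Since B_t ~ N(0, t), P(B_t ≥ 4.08) = 1 − Φ(4.08/√t) = 1 − Φ(4.08/√13.12) = 1 − Φ(1.1264) ≈ 0.13000. Doubling: P(τ_{4.08} ≤ 13.12) ≈ 2 · 0.13000 = 0.26000 ≈ 0.2600.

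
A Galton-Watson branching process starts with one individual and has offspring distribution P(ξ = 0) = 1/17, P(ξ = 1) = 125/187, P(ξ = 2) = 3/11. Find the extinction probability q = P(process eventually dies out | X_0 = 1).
q = 11/51

The pgf is f(s) = 1/17 + 125/187·s + 3/11·s². The extinction probability q is the smallest fixed point of f in [0, 1]. Setting s = f(s):
  3/11·s² + (125/187 − 1)·s + 1/17 = 0
  3/11·s² − (1/17 + 3/11)·s + 1/17 = 0
which factors as (s − 1)·(3/11·s − 1/17) = 0, giving roots s = 1 and s = (1/17)/(3/11) = 11/51.
Mean offspring μ = 125/187 + 2·3/11 = 227/187 > 1 (supercritical), so q < 1. The extinction probability is the smaller root: q = (1/17)/(3/11) = 11/51.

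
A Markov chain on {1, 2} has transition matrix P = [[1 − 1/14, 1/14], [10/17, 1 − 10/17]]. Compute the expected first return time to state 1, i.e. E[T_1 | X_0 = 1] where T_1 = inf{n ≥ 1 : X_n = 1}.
E[T_1 | X_0 = 1] = 1/π_1 = 157/140

For an irreducible recurrent Markov chain with stationary distribution π, E[T_i | X_0 = i] = 1/π_i (Kac's formula). Here π_1 = (10/17)/(1/14 + 10/17) = (10/17)/(157/238) = 140/157, so E[T_1 | X_0 = 1] = 1/π_1 = (1/14 + 10/17)/(10/17) = (157/238)/(10/17) = 157/140.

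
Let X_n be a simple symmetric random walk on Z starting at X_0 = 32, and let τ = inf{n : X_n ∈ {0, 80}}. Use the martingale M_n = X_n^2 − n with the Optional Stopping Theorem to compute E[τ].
E[τ] = 1536

M_n = X_n^2 − n is a martingale (since E[X_{n+1}^2 | F_n] = X_n^2 + 1). By OST (τ has finite mean in a bounded region), E[M_τ] = E[M_0] = X_0^2 − 0 = 32^2 = 1024. Also E[M_τ] = E[X_τ^2] − E[τ]. The walk exits at 0 or 80, with P(hit 80 first) = 32/80, so E[X_τ^2] = 80^2 · 32/80 + 0 = 2560. Thus E[τ] = E[X_τ^2] − E[M_τ] = 2560 − 1024 = 1536 = 32(80 − 32) = 1536.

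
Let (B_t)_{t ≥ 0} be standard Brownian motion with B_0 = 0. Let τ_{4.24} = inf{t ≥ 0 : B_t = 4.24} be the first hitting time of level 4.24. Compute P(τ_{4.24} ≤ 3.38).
P(τ_{4.24} ≤ 3.38) = 2(1 − Φ(4.24/√3.38)) = 2(1 − Φ(2.3063)) ≈ 0.0211

By the reflection principle for standard BM, P(τ_b ≤ t) = 2 · P(B_t ≥ b). Since B_t ~ N(0, t), P(B_t ≥ 4.24) = 1 − Φ(4.24/√t) = 1 − Φ(4.24/√3.38) = 1 − Φ(2.3063) ≈ 0.01055. Doubling: P(τ_{4.24} ≤ 3.38) ≈ 2 · 0.01055 = 0.02110 ≈ 0.0211.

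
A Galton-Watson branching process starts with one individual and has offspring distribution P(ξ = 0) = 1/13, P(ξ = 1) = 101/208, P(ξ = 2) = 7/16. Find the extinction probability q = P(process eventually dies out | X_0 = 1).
q = 16/91

The pgf is f(s) = 1/13 + 101/208·s + 7/16·s². The extinction probability q is the smallest fixed point of f in [0, 1]. Setting s = f(s):
  7/16·s² + (101/208 − 1)·s + 1/13 = 0
  7/16·s² − (1/13 + 7/16)·s + 1/13 = 0
which factors as (s − 1)·(7/16·s − 1/13) = 0, giving roots s = 1 and s = (1/13)/(7/16) = 16/91.
Mean offspring μ = 101/208 + 2·7/16 = 283/208 > 1 (supercritical), so q < 1. The extinction probability is the smaller root: q = (1/13)/(7/16) = 16/91.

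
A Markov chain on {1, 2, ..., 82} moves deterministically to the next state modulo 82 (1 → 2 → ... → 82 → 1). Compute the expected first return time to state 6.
E[T_6 | X_0 = 6] = 82

The chain cycles deterministically, so starting at state 6 it returns in exactly 82 steps. Equivalently, the stationary distribution is uniform π_j = 1/82 for every state j, so by Kac's formula E[T_6] = 1/π_6 = 82.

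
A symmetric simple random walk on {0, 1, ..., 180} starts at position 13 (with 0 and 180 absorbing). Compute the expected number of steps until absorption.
E[τ | X_0 = 13] = 2171

Let v_k = E[τ | X_0 = k]. Boundary: v_0 = v_180 = 0. Recurrence: v_k = 1 + (v_{k-1} + v_{k+1})/2 for 1 ≤ k ≤ 179. The particular solution to v_k − (v_{k-1} + v_{k+1})/2 = 1 is v_k = −k^2. Adding homogeneous solution A + B k and matching boundaries gives v_k = k (180 − k). Substituting k = 13: v_13 = 13 · 167 = 2171.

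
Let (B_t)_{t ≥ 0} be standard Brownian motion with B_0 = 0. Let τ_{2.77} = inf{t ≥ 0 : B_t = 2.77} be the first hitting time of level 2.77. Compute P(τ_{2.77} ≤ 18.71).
P(τ_{2.77} ≤ 18.71) = 2(1 − Φ(2.77/√18.71)) = 2(1 − Φ(0.6404)) ≈ 0.5219

By the reflection principle for standard BM, P(τ_b ≤ t) = 2 · P(B_t ≥ b). Since B_t ~ N(0, t), P(B_t ≥ 2.77) = 1 − Φ(2.77/√t) = 1 − Φ(2.77/√18.71) = 1 − Φ(0.6404) ≈ 0.26096. Doubling: P(τ_{2.77} ≤ 18.71) ≈ 2 · 0.26096 = 0.52192 ≈ 0.5219.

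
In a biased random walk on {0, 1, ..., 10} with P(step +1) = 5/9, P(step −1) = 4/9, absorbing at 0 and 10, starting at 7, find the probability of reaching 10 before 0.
P(hit 10 before 0) = (1 − (4/5)^7) / (1 − (4/5)^10) = 7717625/8717049

Let u_k denote P(reach 10 before 0 | start at k). Boundary: u_0 = 0, u_10 = 1. Recurrence: u_k = 5/9·u_{k+1} + 4/9·u_{k-1} for 1 ≤ k ≤ 9. Try u_k = A + B·r^k with r = q/p = (4/9)/(5/9) = 4/5. Substitution satisfies the recurrence; boundary conditions give:
  u_k = (1 − r^k) / (1 − r^N) = (1 − (4/5)^7) / (1 − (4/5)^10) = 7717625/8717049.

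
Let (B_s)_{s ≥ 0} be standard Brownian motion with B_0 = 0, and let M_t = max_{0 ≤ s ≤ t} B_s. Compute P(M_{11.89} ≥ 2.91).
P(M_{11.89} ≥ 2.91) = 2·P(B_{11.89} ≥ 2.91) = 2(1 − Φ(2.91/√11.89)) ≈ 0.3987

By the reflection principle for Brownian motion, P(M_t ≥ a) = 2 · P(B_t ≥ a) for a ≥ 0. Since B_t ~ N(0, t), P(B_t ≥ 2.91) = 1 − Φ(2.91/√t) = 1 − Φ(2.91/√11.89) = 1 − Φ(0.8439). So
  P(M_{11.89} ≥ 2.91) = 2(1 − Φ(0.8439)) ≈ 0.3987.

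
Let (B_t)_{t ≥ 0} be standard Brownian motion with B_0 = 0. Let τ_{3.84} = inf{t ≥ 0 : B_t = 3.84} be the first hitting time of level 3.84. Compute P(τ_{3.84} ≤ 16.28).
P(τ_{3.84} ≤ 16.28) = 2(1 − Φ(3.84/√16.28)) = 2(1 − Φ(0.9517)) ≈ 0.3412

By the reflection principle for standard BM, P(τ_b ≤ t) = 2 · P(B_t ≥ b). Since B_t ~ N(0, t), P(B_t ≥ 3.84) = 1 − Φ(3.84/√t) = 1 − Φ(3.84/√16.28) = 1 − Φ(0.9517) ≈ 0.17062. Doubling: P(τ_{3.84} ≤ 16.28) ≈ 2 · 0.17062 = 0.34124 ≈ 0.3412.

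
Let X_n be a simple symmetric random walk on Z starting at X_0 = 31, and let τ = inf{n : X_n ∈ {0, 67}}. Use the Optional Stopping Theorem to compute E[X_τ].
E[X_τ] = 31

X_n is a martingale and τ is a bounded-mean stopping time (indeed τ is finite a.s. with bounded expectation since the walk is in a bounded region). By the OST, E[X_τ] = E[X_0] = 31. Equivalently: E[X_τ] = 67 · P(hit 67 first) + 0 · P(hit 0 first) = 67 · (31/67) = 31.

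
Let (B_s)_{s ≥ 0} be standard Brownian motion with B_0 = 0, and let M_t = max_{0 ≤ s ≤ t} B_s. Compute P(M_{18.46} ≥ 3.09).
P(M_{18.46} ≥ 3.09) = 2·P(B_{18.46} ≥ 3.09) = 2(1 − Φ(3.09/√18.46)) ≈ 0.4720

By the reflection principle for Brownian motion, P(M_t ≥ a) = 2 · P(B_t ≥ a) for a ≥ 0. Since B_t ~ N(0, t), P(B_t ≥ 3.09) = 1 − Φ(3.09/√t) = 1 − Φ(3.09/√18.46) = 1 − Φ(0.7192). So
  P(M_{18.46} ≥ 3.09) = 2(1 − Φ(0.7192)) ≈ 0.4720.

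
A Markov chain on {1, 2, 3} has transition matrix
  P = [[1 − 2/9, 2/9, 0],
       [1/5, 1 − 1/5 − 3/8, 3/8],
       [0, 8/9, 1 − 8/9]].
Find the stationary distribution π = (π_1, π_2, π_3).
π = (288/743, 320/743, 135/743)

This is a birth-death chain on three states, which satisfies detailed balance: π_1 · P_{12} = π_2 · P_{21} and π_2 · P_{23} = π_3 · P_{32}.
From π_1 · 2/9 = π_2 · 1/5: π_2/π_1 = (2/9)/(1/5) = 10/9.
From π_2 · 3/8 = π_3 · 8/9: π_3/π_2 = (3/8)/(8/9) = 27/64.
Take π_1 proportional to 1; then unnormalized π = (1, 10/9, 15/32). Normalize by dividing by the sum 743/288:
  π = (288/743, 320/743, 135/743).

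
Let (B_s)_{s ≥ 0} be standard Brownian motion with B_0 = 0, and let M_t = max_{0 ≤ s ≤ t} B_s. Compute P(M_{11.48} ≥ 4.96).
P(M_{11.48} ≥ 4.96) = 2·P(B_{11.48} ≥ 4.96) = 2(1 − Φ(4.96/√11.48)) ≈ 0.1432

By the reflection principle for Brownian motion, P(M_t ≥ a) = 2 · P(B_t ≥ a) for a ≥ 0. Since B_t ~ N(0, t), P(B_t ≥ 4.96) = 1 − Φ(4.96/√t) = 1 − Φ(4.96/√11.48) = 1 − Φ(1.4639). So
  P(M_{11.48} ≥ 4.96) = 2(1 − Φ(1.4639)) ≈ 0.1432.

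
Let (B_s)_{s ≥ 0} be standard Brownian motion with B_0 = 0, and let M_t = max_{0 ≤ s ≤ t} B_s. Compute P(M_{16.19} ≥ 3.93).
P(M_{16.19} ≥ 3.93) = 2·P(B_{16.19} ≥ 3.93) = 2(1 − Φ(3.93/√16.19)) ≈ 0.3287

By the reflection principle for Brownian motion, P(M_t ≥ a) = 2 · P(B_t ≥ a) for a ≥ 0. Since B_t ~ N(0, t), P(B_t ≥ 3.93) = 1 − Φ(3.93/√t) = 1 − Φ(3.93/√16.19) = 1 − Φ(0.9767). So
  P(M_{16.19} ≥ 3.93) = 2(1 − Φ(0.9767)) ≈ 0.3287.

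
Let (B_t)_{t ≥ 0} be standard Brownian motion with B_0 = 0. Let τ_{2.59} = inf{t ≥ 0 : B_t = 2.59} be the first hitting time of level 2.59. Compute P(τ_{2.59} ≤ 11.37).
P(τ_{2.59} ≤ 11.37) = 2(1 − Φ(2.59/√11.37)) = 2(1 − Φ(0.7681)) ≈ 0.4424

By the reflection principle for standard BM, P(τ_b ≤ t) = 2 · P(B_t ≥ b). Since B_t ~ N(0, t), P(B_t ≥ 2.59) = 1 − Φ(2.59/√t) = 1 − Φ(2.59/√11.37) = 1 − Φ(0.7681) ≈ 0.22121. Doubling: P(τ_{2.59} ≤ 11.37) ≈ 2 · 0.22121 = 0.44242 ≈ 0.4424.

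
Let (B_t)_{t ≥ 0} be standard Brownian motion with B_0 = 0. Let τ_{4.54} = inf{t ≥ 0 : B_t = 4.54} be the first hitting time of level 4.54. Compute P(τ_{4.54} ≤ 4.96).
P(τ_{4.54} ≤ 4.96) = 2(1 − Φ(4.54/√4.96)) = 2(1 − Φ(2.0385)) ≈ 0.0415

By the reflection principle for standard BM, P(τ_b ≤ t) = 2 · P(B_t ≥ b). Since B_t ~ N(0, t), P(B_t ≥ 4.54) = 1 − Φ(4.54/√t) = 1 − Φ(4.54/√4.96) = 1 − Φ(2.0385) ≈ 0.02075. Doubling: P(τ_{4.54} ≤ 4.96) ≈ 2 · 0.02075 = 0.04150 ≈ 0.0415.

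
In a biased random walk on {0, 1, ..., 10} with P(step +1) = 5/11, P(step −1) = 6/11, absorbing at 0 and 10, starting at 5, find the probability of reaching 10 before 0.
P(hit 10 before 0) = (1 − (6/5)^5) / (1 − (6/5)^10) = 3125/10901

Let u_k denote P(reach 10 before 0 | start at k). Boundary: u_0 = 0, u_10 = 1. Recurrence: u_k = 5/11·u_{k+1} + 6/11·u_{k-1} for 1 ≤ k ≤ 9. Try u_k = A + B·r^k with r = q/p = (6/11)/(5/11) = 6/5. Substitution satisfies the recurrence; boundary conditions give:
  u_k = (1 − r^k) / (1 − r^N) = (1 − (6/5)^5) / (1 − (6/5)^10) = 3125/10901.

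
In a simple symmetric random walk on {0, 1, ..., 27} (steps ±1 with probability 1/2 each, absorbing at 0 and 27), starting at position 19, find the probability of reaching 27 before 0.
P(hit 27 before 0) = 19/27

Let u_k = P(hit 27 before 0 | start at k). Then u_0 = 0, u_27 = 1, and u_k = u_{k-1}/2 + u_{k+1}/2 for 1 ≤ k ≤ 26. This harmonic recurrence is solved by u_k = k/27, giving u_19 = 19/27.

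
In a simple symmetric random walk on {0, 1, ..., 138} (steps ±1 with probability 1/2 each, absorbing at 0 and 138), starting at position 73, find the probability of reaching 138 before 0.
P(hit 138 before 0) = 73/138

Let u_k = P(hit 138 before 0 | start at k). Then u_0 = 0, u_138 = 1, and u_k = u_{k-1}/2 + u_{k+1}/2 for 1 ≤ k ≤ 137. This harmonic recurrence is solved by u_k = k/138, giving u_73 = 73/138.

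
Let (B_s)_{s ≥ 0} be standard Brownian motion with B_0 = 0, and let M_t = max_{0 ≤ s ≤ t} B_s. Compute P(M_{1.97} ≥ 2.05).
P(M_{1.97} ≥ 2.05) = 2·P(B_{1.97} ≥ 2.05) = 2(1 − Φ(2.05/√1.97)) ≈ 0.1441

By the reflection principle for Brownian motion, P(M_t ≥ a) = 2 · P(B_t ≥ a) for a ≥ 0. Since B_t ~ N(0, t), P(B_t ≥ 2.05) = 1 − Φ(2.05/√t) = 1 − Φ(2.05/√1.97) = 1 − Φ(1.4606). So
  P(M_{1.97} ≥ 2.05) = 2(1 − Φ(1.4606)) ≈ 0.1441.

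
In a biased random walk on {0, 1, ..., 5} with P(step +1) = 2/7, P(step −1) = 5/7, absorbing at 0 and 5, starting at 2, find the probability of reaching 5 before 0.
P(hit 5 before 0) = (1 − (5/2)^2) / (1 − (5/2)^5) = 56/1031

Let u_k denote P(reach 5 before 0 | start at k). Boundary: u_0 = 0, u_5 = 1. Recurrence: u_k = 2/7·u_{k+1} + 5/7·u_{k-1} for 1 ≤ k ≤ 4. Try u_k = A + B·r^k with r = q/p = (5/7)/(2/7) = 5/2. Substitution satisfies the recurrence; boundary conditions give:
  u_k = (1 − r^k) / (1 − r^N) = (1 − (5/2)^2) / (1 − (5/2)^5) = 56/1031.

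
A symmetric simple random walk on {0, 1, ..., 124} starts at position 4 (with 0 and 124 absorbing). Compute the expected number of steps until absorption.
E[τ | X_0 = 4] = 480

Let v_k = E[τ | X_0 = k]. Boundary: v_0 = v_124 = 0. Recurrence: v_k = 1 + (v_{k-1} + v_{k+1})/2 for 1 ≤ k ≤ 123. The particular solution to v_k − (v_{k-1} + v_{k+1})/2 = 1 is v_k = −k^2. Adding homogeneous solution A + B k and matching boundaries gives v_k = k (124 − k). Substituting k = 4: v_4 = 4 · 120 = 480.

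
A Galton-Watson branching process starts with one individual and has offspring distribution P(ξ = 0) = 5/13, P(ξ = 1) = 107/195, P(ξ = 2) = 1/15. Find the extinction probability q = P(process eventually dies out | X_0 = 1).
q = 1

Mean offspring μ = 0·5/13 + 1·107/195 + 2·1/15 = 133/195 ≤ 1. For μ ≤ 1 with offspring not concentrated at 1, the Galton-Watson process goes extinct almost surely, so q = 1.
(Algebraic check: The pgf is f(s) = 5/13 + 107/195·s + 1/15·s². The extinction probability q is the smallest fixed point of f in [0, 1]. Setting s = f(s):
  1/15·s² + (107/195 − 1)·s + 5/13 = 0
  1/15·s² − (5/13 + 1/15)·s + 5/13 = 0
which factors as (s − 1)·(1/15·s − 5/13) = 0, giving roots s = 1 and s = (5/13)/(1/15) = 75/13. Since 75/13 ≥ 1, the smallest root in [0, 1] is s = 1.)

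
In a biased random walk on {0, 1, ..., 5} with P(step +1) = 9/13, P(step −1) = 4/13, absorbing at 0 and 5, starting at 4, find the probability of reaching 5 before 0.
P(hit 5 before 0) = (1 − (4/9)^4) / (1 − (4/9)^5) = 11349/11605

Let u_k denote P(reach 5 before 0 | start at k). Boundary: u_0 = 0, u_5 = 1. Recurrence: u_k = 9/13·u_{k+1} + 4/13·u_{k-1} for 1 ≤ k ≤ 4. Try u_k = A + B·r^k with r = q/p = (4/13)/(9/13) = 4/9. Substitution satisfies the recurrence; boundary conditions give:
  u_k = (1 − r^k) / (1 − r^N) = (1 − (4/9)^4) / (1 − (4/9)^5) = 11349/11605.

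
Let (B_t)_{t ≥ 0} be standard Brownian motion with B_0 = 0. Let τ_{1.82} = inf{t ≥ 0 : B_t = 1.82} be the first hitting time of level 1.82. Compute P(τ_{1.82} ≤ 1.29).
P(τ_{1.82} ≤ 1.29) = 2(1 − Φ(1.82/√1.29)) = 2(1 − Φ(1.6024)) ≈ 0.1091

By the reflection principle for standard BM, P(τ_b ≤ t) = 2 · P(B_t ≥ b). Since B_t ~ N(0, t), P(B_t ≥ 1.82) = 1 − Φ(1.82/√t) = 1 − Φ(1.82/√1.29) = 1 − Φ(1.6024) ≈ 0.05453. Doubling: P(τ_{1.82} ≤ 1.29) ≈ 2 · 0.05453 = 0.10906 ≈ 0.1091.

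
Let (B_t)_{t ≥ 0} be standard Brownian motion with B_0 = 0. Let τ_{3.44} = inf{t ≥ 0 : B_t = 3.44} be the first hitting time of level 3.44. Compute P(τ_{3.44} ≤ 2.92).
P(τ_{3.44} ≤ 2.92) = 2(1 − Φ(3.44/√2.92)) = 2(1 − Φ(2.0131)) ≈ 0.0441

By the reflection principle for standard BM, P(τ_b ≤ t) = 2 · P(B_t ≥ b). Since B_t ~ N(0, t), P(B_t ≥ 3.44) = 1 − Φ(3.44/√t) = 1 − Φ(3.44/√2.92) = 1 − Φ(2.0131) ≈ 0.02205. Doubling: P(τ_{3.44} ≤ 2.92) ≈ 2 · 0.02205 = 0.04410 ≈ 0.0441.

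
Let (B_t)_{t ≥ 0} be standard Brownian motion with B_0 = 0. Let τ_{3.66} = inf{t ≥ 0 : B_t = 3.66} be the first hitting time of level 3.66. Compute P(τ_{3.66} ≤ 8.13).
P(τ_{3.66} ≤ 8.13) = 2(1 − Φ(3.66/√8.13)) = 2(1 − Φ(1.2836)) ≈ 0.1993

By the reflection principle for standard BM, P(τ_b ≤ t) = 2 · P(B_t ≥ b). Since B_t ~ N(0, t), P(B_t ≥ 3.66) = 1 − Φ(3.66/√t) = 1 − Φ(3.66/√8.13) = 1 − Φ(1.2836) ≈ 0.09964. Doubling: P(τ_{3.66} ≤ 8.13) ≈ 2 · 0.09964 = 0.19928 ≈ 0.1993.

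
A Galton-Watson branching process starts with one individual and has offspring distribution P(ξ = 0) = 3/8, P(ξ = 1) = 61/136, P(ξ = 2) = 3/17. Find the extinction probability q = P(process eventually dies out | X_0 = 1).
q = 1

Mean offspring μ = 0·3/8 + 1·61/136 + 2·3/17 = 109/136 ≤ 1. For μ ≤ 1 with offspring not concentrated at 1, the Galton-Watson process goes extinct almost surely, so q = 1.
(Algebraic check: The pgf is f(s) = 3/8 + 61/136·s + 3/17·s². The extinction probability q is the smallest fixed point of f in [0, 1]. Setting s = f(s):
  3/17·s² + (61/136 − 1)·s + 3/8 = 0
  3/17·s² − (3/8 + 3/17)·s + 3/8 = 0
which factors as (s − 1)·(3/17·s − 3/8) = 0, giving roots s = 1 and s = (3/8)/(3/17) = 17/8. Since 17/8 ≥ 1, the smallest root in [0, 1] is s = 1.)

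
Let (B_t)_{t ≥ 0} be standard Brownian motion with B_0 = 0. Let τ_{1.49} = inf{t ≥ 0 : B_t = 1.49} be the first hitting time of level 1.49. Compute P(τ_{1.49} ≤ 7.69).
P(τ_{1.49} ≤ 7.69) = 2(1 − Φ(1.49/√7.69)) = 2(1 − Φ(0.5373)) ≈ 0.5911

By the reflection principle for standard BM, P(τ_b ≤ t) = 2 · P(B_t ≥ b). Since B_t ~ N(0, t), P(B_t ≥ 1.49) = 1 − Φ(1.49/√t) = 1 − Φ(1.49/√7.69) = 1 − Φ(0.5373) ≈ 0.29553. Doubling: P(τ_{1.49} ≤ 7.69) ≈ 2 · 0.29553 = 0.59106 ≈ 0.5911.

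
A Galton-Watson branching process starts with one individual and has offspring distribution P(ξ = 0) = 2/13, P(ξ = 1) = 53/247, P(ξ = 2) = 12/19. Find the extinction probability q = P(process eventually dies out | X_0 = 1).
q = 19/78

The pgf is f(s) = 2/13 + 53/247·s + 12/19·s². The extinction probability q is the smallest fixed point of f in [0, 1]. Setting s = f(s):
  12/19·s² + (53/247 − 1)·s + 2/13 = 0
  12/19·s² − (2/13 + 12/19)·s + 2/13 = 0
which factors as (s − 1)·(12/19·s − 2/13) = 0, giving roots s = 1 and s = (2/13)/(12/19) = 19/78.
Mean offspring μ = 53/247 + 2·12/19 = 365/247 > 1 (supercritical), so q < 1. The extinction probability is the smaller root: q = (2/13)/(12/19) = 19/78.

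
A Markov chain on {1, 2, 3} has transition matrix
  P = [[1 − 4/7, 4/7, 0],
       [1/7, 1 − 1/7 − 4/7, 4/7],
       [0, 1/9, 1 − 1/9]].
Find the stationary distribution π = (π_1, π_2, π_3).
π = (7/179, 28/179, 144/179)

This is a birth-death chain on three states, which satisfies detailed balance: π_1 · P_{12} = π_2 · P_{21} and π_2 · P_{23} = π_3 · P_{32}.
From π_1 · 4/7 = π_2 · 1/7: π_2/π_1 = (4/7)/(1/7) = 4.
From π_2 · 4/7 = π_3 · 1/9: π_3/π_2 = (4/7)/(1/9) = 36/7.
Take π_1 proportional to 1; then unnormalized π = (1, 4, 144/7). Normalize by dividing by the sum 179/7:
  π = (7/179, 28/179, 144/179).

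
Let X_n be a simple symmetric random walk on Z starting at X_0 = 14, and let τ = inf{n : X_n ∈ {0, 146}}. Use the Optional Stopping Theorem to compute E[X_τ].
E[X_τ] = 14

X_n is a martingale and τ is a bounded-mean stopping time (indeed τ is finite a.s. with bounded expectation since the walk is in a bounded region). By the OST, E[X_τ] = E[X_0] = 14. Equivalently: E[X_τ] = 146 · P(hit 146 first) + 0 · P(hit 0 first) = 146 · (14/146) = 14.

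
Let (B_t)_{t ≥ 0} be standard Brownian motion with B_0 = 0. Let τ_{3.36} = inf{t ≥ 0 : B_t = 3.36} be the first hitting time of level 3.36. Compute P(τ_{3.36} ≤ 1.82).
P(τ_{3.36} ≤ 1.82) = 2(1 − Φ(3.36/√1.82)) = 2(1 − Φ(2.4906)) ≈ 0.0128

By the reflection principle for standard BM, P(τ_b ≤ t) = 2 · P(B_t ≥ b). Since B_t ~ N(0, t), P(B_t ≥ 3.36) = 1 − Φ(3.36/√t) = 1 − Φ(3.36/√1.82) = 1 − Φ(2.4906) ≈ 0.00638. Doubling: P(τ_{3.36} ≤ 1.82) ≈ 2 · 0.00638 = 0.01276 ≈ 0.0128.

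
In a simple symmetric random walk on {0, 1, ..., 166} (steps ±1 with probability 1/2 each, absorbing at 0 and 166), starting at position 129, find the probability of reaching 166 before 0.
P(hit 166 before 0) = 129/166

Let u_k = P(hit 166 before 0 | start at k). Then u_0 = 0, u_166 = 1, and u_k = u_{k-1}/2 + u_{k+1}/2 for 1 ≤ k ≤ 165. This harmonic recurrence is solved by u_k = k/166, giving u_129 = 129/166.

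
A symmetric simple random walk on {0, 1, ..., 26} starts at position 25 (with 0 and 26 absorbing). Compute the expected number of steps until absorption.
E[τ | X_0 = 25] = 25

Let v_k = E[τ | X_0 = k]. Boundary: v_0 = v_26 = 0. Recurrence: v_k = 1 + (v_{k-1} + v_{k+1})/2 for 1 ≤ k ≤ 25. The particular solution to v_k − (v_{k-1} + v_{k+1})/2 = 1 is v_k = −k^2. Adding homogeneous solution A + B k and matching boundaries gives v_k = k (26 − k). Substituting k = 25: v_25 = 25 · 1 = 25.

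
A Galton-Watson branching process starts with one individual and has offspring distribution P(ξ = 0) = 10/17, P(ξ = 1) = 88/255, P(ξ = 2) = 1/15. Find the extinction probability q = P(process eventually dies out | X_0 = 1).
q = 1

Mean offspring μ = 0·10/17 + 1·88/255 + 2·1/15 = 122/255 ≤ 1. For μ ≤ 1 with offspring not concentrated at 1, the Galton-Watson process goes extinct almost surely, so q = 1.
(Algebraic check: The pgf is f(s) = 10/17 + 88/255·s + 1/15·s². The extinction probability q is the smallest fixed point of f in [0, 1]. Setting s = f(s):
  1/15·s² + (88/255 − 1)·s + 10/17 = 0
  1/15·s² − (10/17 + 1/15)·s + 10/17 = 0
which factors as (s − 1)·(1/15·s − 10/17) = 0, giving roots s = 1 and s = (10/17)/(1/15) = 150/17. Since 150/17 ≥ 1, the smallest root in [0, 1] is s = 1.)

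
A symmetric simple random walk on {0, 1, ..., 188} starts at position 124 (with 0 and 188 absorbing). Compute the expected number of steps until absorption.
E[τ | X_0 = 124] = 7936

Let v_k = E[τ | X_0 = k]. Boundary: v_0 = v_188 = 0. Recurrence: v_k = 1 + (v_{k-1} + v_{k+1})/2 for 1 ≤ k ≤ 187. The particular solution to v_k − (v_{k-1} + v_{k+1})/2 = 1 is v_k = −k^2. Adding homogeneous solution A + B k and matching boundaries gives v_k = k (188 − k). Substituting k = 124: v_124 = 124 · 64 = 7936.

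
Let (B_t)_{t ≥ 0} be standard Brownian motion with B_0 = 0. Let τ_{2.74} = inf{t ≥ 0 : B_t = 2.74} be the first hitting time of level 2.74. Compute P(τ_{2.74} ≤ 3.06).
P(τ_{2.74} ≤ 3.06) = 2(1 − Φ(2.74/√3.06)) = 2(1 − Φ(1.5664)) ≈ 0.1173

By the reflection principle for standard BM, P(τ_b ≤ t) = 2 · P(B_t ≥ b). Since B_t ~ N(0, t), P(B_t ≥ 2.74) = 1 − Φ(2.74/√t) = 1 − Φ(2.74/√3.06) = 1 − Φ(1.5664) ≈ 0.05863. Doubling: P(τ_{2.74} ≤ 3.06) ≈ 2 · 0.05863 = 0.11726 ≈ 0.1173.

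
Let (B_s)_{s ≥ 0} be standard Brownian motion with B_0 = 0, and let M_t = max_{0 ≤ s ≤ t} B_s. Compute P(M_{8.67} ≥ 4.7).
P(M_{8.67} ≥ 4.7) = 2·P(B_{8.67} ≥ 4.7) = 2(1 − Φ(4.7/√8.67)) ≈ 0.1104

By the reflection principle for Brownian motion, P(M_t ≥ a) = 2 · P(B_t ≥ a) for a ≥ 0. Since B_t ~ N(0, t), P(B_t ≥ 4.7) = 1 − Φ(4.7/√t) = 1 − Φ(4.7/√8.67) = 1 − Φ(1.5962). So
  P(M_{8.67} ≥ 4.7) = 2(1 − Φ(1.5962)) ≈ 0.1104.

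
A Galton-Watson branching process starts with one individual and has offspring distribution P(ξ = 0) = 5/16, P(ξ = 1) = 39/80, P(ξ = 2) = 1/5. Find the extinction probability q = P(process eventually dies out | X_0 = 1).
q = 1

Mean offspring μ = 0·5/16 + 1·39/80 + 2·1/5 = 71/80 ≤ 1. For μ ≤ 1 with offspring not concentrated at 1, the Galton-Watson process goes extinct almost surely, so q = 1.
(Algebraic check: The pgf is f(s) = 5/16 + 39/80·s + 1/5·s². The extinction probability q is the smallest fixed point of f in [0, 1]. Setting s = f(s):
  1/5·s² + (39/80 − 1)·s + 5/16 = 0
  1/5·s² − (5/16 + 1/5)·s + 5/16 = 0
which factors as (s − 1)·(1/5·s − 5/16) = 0, giving roots s = 1 and s = (5/16)/(1/5) = 25/16. Since 25/16 ≥ 1, the smallest root in [0, 1] is s = 1.)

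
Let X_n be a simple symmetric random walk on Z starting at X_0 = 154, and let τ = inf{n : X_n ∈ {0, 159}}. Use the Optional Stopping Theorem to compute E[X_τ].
E[X_τ] = 154

X_n is a martingale and τ is a bounded-mean stopping time (indeed τ is finite a.s. with bounded expectation since the walk is in a bounded region). By the OST, E[X_τ] = E[X_0] = 154. Equivalently: E[X_τ] = 159 · P(hit 159 first) + 0 · P(hit 0 first) = 159 · (154/159) = 154.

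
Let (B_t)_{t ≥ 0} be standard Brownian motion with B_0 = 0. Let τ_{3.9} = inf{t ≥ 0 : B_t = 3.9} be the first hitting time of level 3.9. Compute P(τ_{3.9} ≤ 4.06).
P(τ_{3.9} ≤ 4.06) = 2(1 − Φ(3.9/√4.06)) = 2(1 − Φ(1.9355)) ≈ 0.0529

By the reflection principle for standard BM, P(τ_b ≤ t) = 2 · P(B_t ≥ b). Since B_t ~ N(0, t), P(B_t ≥ 3.9) = 1 − Φ(3.9/√t) = 1 − Φ(3.9/√4.06) = 1 − Φ(1.9355) ≈ 0.02646. Doubling: P(τ_{3.9} ≤ 4.06) ≈ 2 · 0.02646 = 0.05292 ≈ 0.0529.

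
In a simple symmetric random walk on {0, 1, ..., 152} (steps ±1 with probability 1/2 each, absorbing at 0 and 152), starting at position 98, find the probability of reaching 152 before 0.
P(hit 152 before 0) = 98/152 = 49/76

Let u_k = P(hit 152 before 0 | start at k). Then u_0 = 0, u_152 = 1, and u_k = u_{k-1}/2 + u_{k+1}/2 for 1 ≤ k ≤ 151. This harmonic recurrence is solved by u_k = k/152, giving u_98 = 98/152 = 49/76.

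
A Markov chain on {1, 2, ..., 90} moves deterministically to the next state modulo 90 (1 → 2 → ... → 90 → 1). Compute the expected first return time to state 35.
E[T_35 | X_0 = 35] = 90

The chain cycles deterministically, so starting at state 35 it returns in exactly 90 steps. Equivalently, the stationary distribution is uniform π_j = 1/90 for every state j, so by Kac's formula E[T_35] = 1/π_35 = 90.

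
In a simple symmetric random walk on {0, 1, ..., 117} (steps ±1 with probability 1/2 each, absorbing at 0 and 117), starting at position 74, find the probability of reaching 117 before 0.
P(hit 117 before 0) = 74/117

Let u_k = P(hit 117 before 0 | start at k). Then u_0 = 0, u_117 = 1, and u_k = u_{k-1}/2 + u_{k+1}/2 for 1 ≤ k ≤ 116. This harmonic recurrence is solved by u_k = k/117, giving u_74 = 74/117.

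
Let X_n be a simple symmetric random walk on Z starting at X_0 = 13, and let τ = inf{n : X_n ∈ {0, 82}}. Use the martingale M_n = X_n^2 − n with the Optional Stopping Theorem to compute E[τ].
E[τ] = 897

M_n = X_n^2 − n is a martingale (since E[X_{n+1}^2 | F_n] = X_n^2 + 1). By OST (τ has finite mean in a bounded region), E[M_τ] = E[M_0] = X_0^2 − 0 = 13^2 = 169. Also E[M_τ] = E[X_τ^2] − E[τ]. The walk exits at 0 or 82, with P(hit 82 first) = 13/82, so E[X_τ^2] = 82^2 · 13/82 + 0 = 1066. Thus E[τ] = E[X_τ^2] − E[M_τ] = 1066 − 169 = 897 = 13(82 − 13) = 897.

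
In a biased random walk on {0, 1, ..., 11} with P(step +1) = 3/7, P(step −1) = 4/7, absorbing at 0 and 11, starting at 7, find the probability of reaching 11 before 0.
P(hit 11 before 0) = (1 − (4/3)^7) / (1 − (4/3)^11) = 1149957/4017157

Let u_k denote P(reach 11 before 0 | start at k). Boundary: u_0 = 0, u_11 = 1. Recurrence: u_k = 3/7·u_{k+1} + 4/7·u_{k-1} for 1 ≤ k ≤ 10. Try u_k = A + B·r^k with r = q/p = (4/7)/(3/7) = 4/3. Substitution satisfies the recurrence; boundary conditions give:
  u_k = (1 − r^k) / (1 − r^N) = (1 − (4/3)^7) / (1 − (4/3)^11) = 1149957/4017157.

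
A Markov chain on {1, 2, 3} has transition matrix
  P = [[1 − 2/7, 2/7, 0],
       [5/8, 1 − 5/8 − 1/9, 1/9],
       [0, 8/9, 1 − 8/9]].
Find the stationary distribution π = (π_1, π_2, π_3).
π = (35/53, 16/53, 2/53)

This is a birth-death chain on three states, which satisfies detailed balance: π_1 · P_{12} = π_2 · P_{21} and π_2 · P_{23} = π_3 · P_{32}.
From π_1 · 2/7 = π_2 · 5/8: π_2/π_1 = (2/7)/(5/8) = 16/35.
From π_2 · 1/9 = π_3 · 8/9: π_3/π_2 = (1/9)/(8/9) = 1/8.
Take π_1 proportional to 1; then unnormalized π = (1, 16/35, 2/35). Normalize by dividing by the sum 53/35:
  π = (35/53, 16/53, 2/53).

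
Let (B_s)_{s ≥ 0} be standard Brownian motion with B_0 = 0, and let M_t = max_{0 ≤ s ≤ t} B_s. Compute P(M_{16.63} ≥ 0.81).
P(M_{16.63} ≥ 0.81) = 2·P(B_{16.63} ≥ 0.81) = 2(1 − Φ(0.81/√16.63)) ≈ 0.8426

By the reflection principle for Brownian motion, P(M_t ≥ a) = 2 · P(B_t ≥ a) for a ≥ 0. Since B_t ~ N(0, t), P(B_t ≥ 0.81) = 1 − Φ(0.81/√t) = 1 − Φ(0.81/√16.63) = 1 − Φ(0.1986). So
  P(M_{16.63} ≥ 0.81) = 2(1 − Φ(0.1986)) ≈ 0.8426.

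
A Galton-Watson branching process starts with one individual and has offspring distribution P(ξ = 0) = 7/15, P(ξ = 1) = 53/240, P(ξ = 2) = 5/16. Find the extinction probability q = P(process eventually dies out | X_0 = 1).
q = 1

Mean offspring μ = 0·7/15 + 1·53/240 + 2·5/16 = 203/240 ≤ 1. For μ ≤ 1 with offspring not concentrated at 1, the Galton-Watson process goes extinct almost surely, so q = 1.
(Algebraic check: The pgf is f(s) = 7/15 + 53/240·s + 5/16·s². The extinction probability q is the smallest fixed point of f in [0, 1]. Setting s = f(s):
  5/16·s² + (53/240 − 1)·s + 7/15 = 0
  5/16·s² − (7/15 + 5/16)·s + 7/15 = 0
which factors as (s − 1)·(5/16·s − 7/15) = 0, giving roots s = 1 and s = (7/15)/(5/16) = 112/75. Since 112/75 ≥ 1, the smallest root in [0, 1] is s = 1.)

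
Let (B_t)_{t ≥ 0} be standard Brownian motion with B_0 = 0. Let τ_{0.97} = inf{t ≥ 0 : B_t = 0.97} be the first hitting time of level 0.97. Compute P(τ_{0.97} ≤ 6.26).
P(τ_{0.97} ≤ 6.26) = 2(1 − Φ(0.97/√6.26)) = 2(1 − Φ(0.3877)) ≈ 0.6982

By the reflection principle for standard BM, P(τ_b ≤ t) = 2 · P(B_t ≥ b). Since B_t ~ N(0, t), P(B_t ≥ 0.97) = 1 − Φ(0.97/√t) = 1 − Φ(0.97/√6.26) = 1 − Φ(0.3877) ≈ 0.34912. Doubling: P(τ_{0.97} ≤ 6.26) ≈ 2 · 0.34912 = 0.69824 ≈ 0.6982.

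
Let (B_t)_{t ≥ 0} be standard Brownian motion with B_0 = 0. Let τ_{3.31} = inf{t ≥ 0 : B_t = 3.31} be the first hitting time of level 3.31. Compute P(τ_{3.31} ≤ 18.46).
P(τ_{3.31} ≤ 18.46) = 2(1 − Φ(3.31/√18.46)) = 2(1 − Φ(0.7704)) ≈ 0.4411

By the reflection principle for standard BM, P(τ_b ≤ t) = 2 · P(B_t ≥ b). Since B_t ~ N(0, t), P(B_t ≥ 3.31) = 1 − Φ(3.31/√t) = 1 − Φ(3.31/√18.46) = 1 − Φ(0.7704) ≈ 0.22053. Doubling: P(τ_{3.31} ≤ 18.46) ≈ 2 · 0.22053 = 0.44106 ≈ 0.4411.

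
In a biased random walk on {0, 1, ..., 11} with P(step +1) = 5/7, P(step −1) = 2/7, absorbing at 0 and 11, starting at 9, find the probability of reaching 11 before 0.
P(hit 11 before 0) = (1 − (2/5)^9) / (1 − (2/5)^11) = 16271775/16275359

Let u_k denote P(reach 11 before 0 | start at k). Boundary: u_0 = 0, u_11 = 1. Recurrence: u_k = 5/7·u_{k+1} + 2/7·u_{k-1} for 1 ≤ k ≤ 10. Try u_k = A + B·r^k with r = q/p = (2/7)/(5/7) = 2/5. Substitution satisfies the recurrence; boundary conditions give:
  u_k = (1 − r^k) / (1 − r^N) = (1 − (2/5)^9) / (1 − (2/5)^11) = 16271775/16275359.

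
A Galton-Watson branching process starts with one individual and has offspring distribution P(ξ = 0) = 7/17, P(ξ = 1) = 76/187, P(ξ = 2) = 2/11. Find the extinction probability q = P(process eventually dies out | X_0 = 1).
q = 1

Mean offspring μ = 0·7/17 + 1·76/187 + 2·2/11 = 144/187 ≤ 1. For μ ≤ 1 with offspring not concentrated at 1, the Galton-Watson process goes extinct almost surely, so q = 1.
(Algebraic check: The pgf is f(s) = 7/17 + 76/187·s + 2/11·s². The extinction probability q is the smallest fixed point of f in [0, 1]. Setting s = f(s):
  2/11·s² + (76/187 − 1)·s + 7/17 = 0
  2/11·s² − (7/17 + 2/11)·s + 7/17 = 0
which factors as (s − 1)·(2/11·s − 7/17) = 0, giving roots s = 1 and s = (7/17)/(2/11) = 77/34. Since 77/34 ≥ 1, the smallest root in [0, 1] is s = 1.)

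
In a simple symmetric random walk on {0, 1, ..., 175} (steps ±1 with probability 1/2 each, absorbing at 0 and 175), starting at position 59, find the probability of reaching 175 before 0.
P(hit 175 before 0) = 59/175

Let u_k = P(hit 175 before 0 | start at k). Then u_0 = 0, u_175 = 1, and u_k = u_{k-1}/2 + u_{k+1}/2 for 1 ≤ k ≤ 174. This harmonic recurrence is solved by u_k = k/175, giving u_59 = 59/175.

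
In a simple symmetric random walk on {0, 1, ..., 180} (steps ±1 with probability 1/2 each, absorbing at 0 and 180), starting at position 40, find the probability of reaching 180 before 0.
P(hit 180 before 0) = 40/180 = 2/9

Let u_k = P(hit 180 before 0 | start at k). Then u_0 = 0, u_180 = 1, and u_k = u_{k-1}/2 + u_{k+1}/2 for 1 ≤ k ≤ 179. This harmonic recurrence is solved by u_k = k/180, giving u_40 = 40/180 = 2/9.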